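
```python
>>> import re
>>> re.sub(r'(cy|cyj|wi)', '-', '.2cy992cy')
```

'.2-992-'

Matches: at [2:4] → 'cy'; at [7:9] → 'cy'.
Each match is replaced by '-'.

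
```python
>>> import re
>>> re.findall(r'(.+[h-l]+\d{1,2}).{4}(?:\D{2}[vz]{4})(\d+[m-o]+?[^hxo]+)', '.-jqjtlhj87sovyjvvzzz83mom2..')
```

The pattern matches one or more of any character, then one or more of a character in [h-l], then 1 to 2 of a digit (captured); then exactly 4 of any character; then exactly 2 of a non-digit, then exactly 4 of one of [vz] (non-capturing group); then one or more of a digit, then one or more of a character in [m-o] (lazy), then one or more of any character except [hxo] (captured).
Matches: at [0:29] match '.-jqjtlhj87sovyjvvzzz83mom2..', groups = ('.-jqjtlhj87', '83mom2..').
2 groups means the one result is a tuple of 2 captured strings — 1 here.

[('.-jqjtlhj87', '83mom2..')]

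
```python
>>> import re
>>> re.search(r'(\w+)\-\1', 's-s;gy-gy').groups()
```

The backreference `\1` re-matches whatever the first group consumed, character for character.
`search` walks the string left to right and returns the first match it finds.
The match spans [0:3] → 's-s'.
Captured: group 1 = 's'.

('s',)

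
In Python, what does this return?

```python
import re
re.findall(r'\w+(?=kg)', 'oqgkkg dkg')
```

The lookaround is zero-width — it requires the adjacent text to match without consuming it, so the asserted text isn't part of the match.
`findall` yields the raw match text (2 of them) because the pattern has no groups.

['oqgk', 'd']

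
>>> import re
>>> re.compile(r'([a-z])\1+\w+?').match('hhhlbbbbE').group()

'hhhl'

A backreference is literal: `\1` must see the identical characters the first group matched.
With `match`, the pattern is implicitly anchored at the beginning.
The match spans [0:4] → 'hhhl'.
Captured: group 1 = 'h'.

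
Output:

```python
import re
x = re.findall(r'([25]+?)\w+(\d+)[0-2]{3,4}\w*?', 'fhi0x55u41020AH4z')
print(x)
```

[('5', '1')]

This matches one or more of one of [25] (lazy) (captured); then one or more of a word character; then one or more of a digit (captured); then 3 to 4 of a character in [0-2], then zero or more of a word character (lazy).
The `?` after the quantifier makes it lazy — it takes as little as possible before letting the rest of the pattern try.
Matches: at [5:13] match '55u41020', groups = ('5', '1').
2 groups means the one result is a tuple of 2 captured strings — 1 here.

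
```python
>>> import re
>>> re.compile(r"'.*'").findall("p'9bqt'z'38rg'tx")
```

["'9bqt'z'38rg'"]

With no groups in the pattern, `findall` gives back each whole match — 1 here.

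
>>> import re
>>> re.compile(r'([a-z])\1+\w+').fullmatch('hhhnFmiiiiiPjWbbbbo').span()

`\1` is not a pattern — it's the concrete string captured by group 1, re-applied verbatim.
`re.fullmatch` requires the pattern to consume the entire string.
The match spans [0:19] → 'hhhnFmiiiiiPjWbbbbo'.
Captured: group 1 = 'h'.

(0, 19)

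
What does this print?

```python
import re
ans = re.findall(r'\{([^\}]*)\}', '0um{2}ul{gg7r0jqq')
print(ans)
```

One capturing group, so `findall` returns just the captured substring from the one match — 1 in all.

['2']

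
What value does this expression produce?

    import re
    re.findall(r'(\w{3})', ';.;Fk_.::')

['Fk_']

Pattern: exactly 3 of a word character (captured).
With a single group, `findall` returns only what that group captured — 1 item.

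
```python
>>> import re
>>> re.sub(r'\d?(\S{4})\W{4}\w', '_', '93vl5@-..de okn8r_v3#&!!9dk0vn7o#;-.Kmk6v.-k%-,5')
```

`sub` substitutes '_' at each match site.

'_e okn_dk_mk6v.-k%-,5'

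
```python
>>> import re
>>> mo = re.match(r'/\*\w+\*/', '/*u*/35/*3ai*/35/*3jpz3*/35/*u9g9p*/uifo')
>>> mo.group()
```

'/*u*/'

`match` is anchored at position 0; if the pattern doesn't fit there, it returns None.
The match spans [0:5] → '/*u*/'.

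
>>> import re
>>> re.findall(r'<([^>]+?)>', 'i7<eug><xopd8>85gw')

['eug', 'xopd8']

Scanning left to right: at [2:7] match '<eug>', group 1 = 'eug'; at [7:14] match '<xopd8>', group 1 = 'xopd8'.
With a single group, `findall` returns only what that group captured — 2 items.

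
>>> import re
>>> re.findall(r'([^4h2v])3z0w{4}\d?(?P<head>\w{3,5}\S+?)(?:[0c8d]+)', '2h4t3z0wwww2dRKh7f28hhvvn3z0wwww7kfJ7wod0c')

The pattern matches any character except [4h2v] (captured); then the literal '3z0', then exactly 4 of a literal 'w', then optionally a digit; then 3 to 5 of a word character, then one or more of a non-whitespace character (lazy) (captured as 'head'); then one or more of one of [0c8d] (non-capturing group).
`findall` packs the 2 group values into a tuple for every match.

[('t', 'dRKh7f2'), ('n', 'kfJ7wo')]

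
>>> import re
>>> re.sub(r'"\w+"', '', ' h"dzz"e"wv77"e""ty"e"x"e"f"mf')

Matches: at [2:7] → '"dzz"'; at [8:14] → '"wv77"'; at [16:20] → '"ty"'; at [21:24] → '"x"'; at [25:28] → '"f"'.
`sub` substitutes '' at each match site.

' hee"eemf'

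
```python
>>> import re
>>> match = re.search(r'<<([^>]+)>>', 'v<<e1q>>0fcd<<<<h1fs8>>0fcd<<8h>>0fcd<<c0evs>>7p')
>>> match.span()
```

(1, 8)

Unlike `match`, `search` isn't anchored — it looks for the pattern anywhere in the string.
The match spans [1:8] → '<<e1q>>'.
Captured: group 1 = 'e1q'.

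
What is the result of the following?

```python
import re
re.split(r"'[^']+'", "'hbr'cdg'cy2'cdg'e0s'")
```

['', 'cdg', 'cdg', '']

Matches to split on: at [0:5] → "'hbr'"; at [8:13] → "'cy2'"; at [16:21] → "'e0s'".
`split` removes every match and returns the 4 fragments in between.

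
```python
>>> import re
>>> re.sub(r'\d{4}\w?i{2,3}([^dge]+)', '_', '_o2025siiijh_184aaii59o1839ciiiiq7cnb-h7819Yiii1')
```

'_o_'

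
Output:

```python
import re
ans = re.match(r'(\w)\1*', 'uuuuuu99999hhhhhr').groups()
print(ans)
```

`\1` has to match the exact text group 1 already captured.
`match` is anchored at position 0; if the pattern doesn't fit there, it returns None.
The match spans [0:6] → 'uuuuuu'.
Captured: group 1 = 'u'.

('u',)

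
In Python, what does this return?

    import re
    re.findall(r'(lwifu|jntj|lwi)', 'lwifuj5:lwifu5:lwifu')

['lwifu', 'lwifu', 'lwifu']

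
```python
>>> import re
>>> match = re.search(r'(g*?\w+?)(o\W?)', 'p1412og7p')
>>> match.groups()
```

('p1412', 'o')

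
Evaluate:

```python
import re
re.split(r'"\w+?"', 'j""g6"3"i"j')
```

Matches to split on: at [2:6] → '"g6"'; at [7:10] → '"i"'.
The string is cut at each match, leaving 3 pieces.

['j"', '3', 'j']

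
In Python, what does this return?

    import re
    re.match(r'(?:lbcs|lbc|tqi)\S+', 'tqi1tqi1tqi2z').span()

(0, 13)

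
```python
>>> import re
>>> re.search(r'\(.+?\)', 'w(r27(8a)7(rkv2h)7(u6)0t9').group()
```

`search` walks the string left to right and returns the first match it finds.
The match spans [1:9] → '(r27(8a)'.

'(r27(8a)'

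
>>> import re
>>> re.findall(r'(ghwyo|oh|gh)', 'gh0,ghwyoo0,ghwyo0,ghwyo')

Alternation tries branches left to right and keeps the first one that lets the overall match succeed at that position.
Walking the string: at [0:2] match 'gh', group 1 = 'gh'; at [4:9] match 'ghwyo', group 1 = 'ghwyo'; at [12:17] match 'ghwyo', group 1 = 'ghwyo'; at [19:24] match 'ghwyo', group 1 = 'ghwyo'.
With a single group, `findall` returns only what that group captured — 4 items.

['gh', 'ghwyo', 'ghwyo', 'ghwyo']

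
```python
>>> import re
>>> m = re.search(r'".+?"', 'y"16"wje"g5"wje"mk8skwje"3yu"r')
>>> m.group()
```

'"16"'

The `?` after the quantifier makes it lazy — it takes as little as possible before letting the rest of the pattern try.
`re.search` tries every starting position until one works.
The match spans [1:5] → '"16"'.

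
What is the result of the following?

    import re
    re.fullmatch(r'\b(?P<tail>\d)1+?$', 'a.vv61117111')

Pattern: a word boundary (`\b`, zero-width); then a digit (captured as 'tail'); then one or more of a literal '1' (lazy); then anchored at the end.
`re.fullmatch` is like wrapping the pattern in `^…$` (in single-line mode).
Here the pattern can't cover the whole string, so the call returns None.

None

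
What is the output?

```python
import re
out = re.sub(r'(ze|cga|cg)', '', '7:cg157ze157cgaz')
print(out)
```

7:157157z

Branches in `(...|...)` are attempted left-to-right; the first branch that allows the whole pattern to succeed is taken.
Matches: at [2:4] → 'cg'; at [7:9] → 'ze'; at [12:15] → 'cga'.
`sub` substitutes '' at each match site.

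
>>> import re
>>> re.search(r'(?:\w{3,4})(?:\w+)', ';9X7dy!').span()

This matches 3 to 4 of a word character (non-capturing group); then one or more of a word character (non-capturing group).
The match spans [1:6] → '9X7dy'.

(1, 6)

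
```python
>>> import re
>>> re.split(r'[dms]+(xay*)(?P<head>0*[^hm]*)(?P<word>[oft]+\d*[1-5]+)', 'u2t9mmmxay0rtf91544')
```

Pattern: one or more of one of [dms]; then the literal 'xa', then zero or more of the literal 'y' (captured); then zero or more of a literal '0', then zero or more of any character except [hm] (captured as 'head'); then one or more of one of [oft], then zero or more of a digit, then one or more of a character in [1-5] (captured as 'word').
Matches to split on: at [4:19] → 'mmmxay0rtf91544'.
Because the pattern has a capturing group, `split` also inserts each captured text between the pieces.

['u2t9', 'xay', '0rt', 'f91544', '']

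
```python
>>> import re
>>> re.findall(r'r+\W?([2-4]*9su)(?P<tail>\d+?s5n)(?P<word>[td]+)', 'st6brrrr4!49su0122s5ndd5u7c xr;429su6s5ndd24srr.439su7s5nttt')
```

[('429su', '6s5n', 'dd'), ('439su', '7s5n', 'ttt')]

Multiple groups make `findall` return tuples — one 3-tuple for each match.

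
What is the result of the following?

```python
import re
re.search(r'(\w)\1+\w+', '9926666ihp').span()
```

`\1` is not a pattern — it's the concrete string captured by group 1, re-applied verbatim.
The match spans [0:10] → '9926666ihp'.

(0, 10)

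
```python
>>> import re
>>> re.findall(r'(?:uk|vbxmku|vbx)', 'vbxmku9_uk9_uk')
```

The regex engine tests alternatives in the order written; an earlier branch that matches wins even if a later one would match more.
Since nothing is captured, `findall` lists the 3 matched substrings directly.

['vbxmku', 'uk', 'uk']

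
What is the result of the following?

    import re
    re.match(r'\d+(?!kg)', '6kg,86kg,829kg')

None

A negative assertion filters positions out without eating any characters.
`match` is anchored at position 0; if the pattern doesn't fit there, it returns None.
Here the string doesn't start with a match, so the call returns None.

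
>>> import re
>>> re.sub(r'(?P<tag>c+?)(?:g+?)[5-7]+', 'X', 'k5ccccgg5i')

'k5Xi'

This matches one or more of a literal 'c' (lazy) (captured as 'tag'); then one or more of a literal 'g' (lazy) (non-capturing group); then one or more of a character in [5-7].
Matches: at [2:9] → 'ccccgg5'.
Each match is replaced by 'X'.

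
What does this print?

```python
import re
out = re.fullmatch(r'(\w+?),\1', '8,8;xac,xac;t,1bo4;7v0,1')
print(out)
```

`re.fullmatch` requires the pattern to consume the entire string.
Here the pattern can't cover the whole string, so the call returns None.

None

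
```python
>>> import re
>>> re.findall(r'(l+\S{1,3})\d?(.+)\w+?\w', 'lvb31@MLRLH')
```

[('lvb3', '@MLR')]

Pattern: one or more of the literal 'l', then 1 to 3 of a non-whitespace character (captured); then optionally a digit; then one or more of any character (captured); then one or more of a word character (lazy), then a word character.
Scanning left to right: at [0:11] match 'lvb31@MLRLH', groups = ('lvb3', '@MLR').
Multiple groups make `findall` return tuples — one 2-tuple for the one match.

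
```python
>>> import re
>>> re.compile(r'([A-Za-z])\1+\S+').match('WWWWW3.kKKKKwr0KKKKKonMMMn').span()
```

(0, 26)

The backreference `\1` re-matches whatever the first group consumed, character for character.
`re.match` only tries the pattern at the start of the string.
The match spans [0:26] → 'WWWWW3.kKKKKwr0KKKKKonMMMn'.
Captured: group 1 = 'W'.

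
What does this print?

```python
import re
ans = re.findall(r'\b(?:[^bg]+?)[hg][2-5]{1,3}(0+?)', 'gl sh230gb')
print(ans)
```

['0']

The pattern matches a word boundary (`\b`, zero-width); then one or more of any character except [bg] (lazy) (non-capturing group); then one of [hg], then 1 to 3 of a character in [2-5]; then one or more of a literal '0' (lazy) (captured).
Matches: at [2:8] match ' sh230', group 1 = '0'.
`findall` collects group 1 from the one match (1 total).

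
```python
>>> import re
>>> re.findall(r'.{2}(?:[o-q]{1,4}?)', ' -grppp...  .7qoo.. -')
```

The pattern matches exactly 2 of any character; then 1 to 4 of a character in [o-q] (lazy) (non-capturing group).
Matches: at [2:5] → 'grp'; at [12:15] → '.7q'.
Since nothing is captured, `findall` lists the 2 matched substrings directly.

['grp', '.7q']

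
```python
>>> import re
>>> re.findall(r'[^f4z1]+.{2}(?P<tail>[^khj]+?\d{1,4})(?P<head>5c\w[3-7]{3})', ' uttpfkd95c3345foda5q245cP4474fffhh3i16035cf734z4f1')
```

[('d9', '5c3345'), ('24', '5cP447'), ('03', '5cf734')]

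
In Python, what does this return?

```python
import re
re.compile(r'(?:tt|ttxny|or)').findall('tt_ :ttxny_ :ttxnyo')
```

['tt', 'tt', 'tt']

Branches in `(...|...)` are attempted left-to-right; the first branch that allows the whole pattern to succeed is taken.
With no groups in the pattern, `findall` gives back each whole match — 3 here.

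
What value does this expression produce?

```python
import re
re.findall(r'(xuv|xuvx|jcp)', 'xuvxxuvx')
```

Branches in `(...|...)` are attempted left-to-right; the first branch that allows the whole pattern to succeed is taken.
Scanning left to right: at [0:3] match 'xuv', group 1 = 'xuv'; at [4:7] match 'xuv', group 1 = 'xuv'.
One capturing group, so `findall` returns just the captured substring from each match — 2 in all.

['xuv', 'xuv']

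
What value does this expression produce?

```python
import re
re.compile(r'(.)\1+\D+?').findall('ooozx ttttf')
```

After group 1 captures some text, `\1` only succeeds where that same text appears again.
Walking the string: at [0:4] match 'oooz', group 1 = 'o'; at [6:11] match 'ttttf', group 1 = 't'.
`findall` collects group 1 from each match (2 total).

['o', 't']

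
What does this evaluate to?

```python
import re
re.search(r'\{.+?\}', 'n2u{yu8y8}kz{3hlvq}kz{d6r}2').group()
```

'{yu8y8}'

With the lazy modifier that quantifier settles for the fewest repetitions that let the rest of the pattern succeed (the atoms after it are unaffected and can still be greedy).
`re.search` tries every starting position until one works.
The match spans [3:10] → '{yu8y8}'.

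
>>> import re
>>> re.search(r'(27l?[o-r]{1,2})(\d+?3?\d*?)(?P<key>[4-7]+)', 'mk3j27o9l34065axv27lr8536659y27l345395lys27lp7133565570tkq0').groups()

('27lr', '8', '5')

The match spans [17:23] → '27lr85'.
Captured: group 1 = '27lr', group 2 = '8', group 3 = '5'.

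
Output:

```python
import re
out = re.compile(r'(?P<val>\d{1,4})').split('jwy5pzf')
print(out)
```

Pattern: 1 to 4 of a digit (captured as 'val').
Matches to split on: at [3:4] → '5'.
Because the pattern has a capturing group, `split` also inserts each captured text between the pieces.

['jwy', '5', 'pzf']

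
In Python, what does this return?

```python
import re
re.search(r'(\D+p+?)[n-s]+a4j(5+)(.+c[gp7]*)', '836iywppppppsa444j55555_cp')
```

Pattern: one or more of a non-digit, then one or more of the literal 'p' (lazy) (captured); then one or more of a character in [n-s], then the literal 'a4', then the literal 'j'; then one or more of a literal '5' (captured); then one or more of any character, then the literal 'c', then zero or more of one of [gp7] (captured).
Here nothing in the string fits, so the call returns None.

None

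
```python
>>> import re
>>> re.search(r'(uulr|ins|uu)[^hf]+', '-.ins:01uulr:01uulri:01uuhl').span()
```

(2, 25)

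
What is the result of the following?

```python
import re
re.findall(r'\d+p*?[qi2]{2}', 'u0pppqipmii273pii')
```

This matches one or more of a digit, then zero or more of the literal 'p' (lazy); then exactly 2 of one of [qi2].
Walking the string: at [1:7] → '0pppqi'; at [11:17] → '273pii'.
`findall` yields the raw match text (2 of them) because the pattern has no groups.

['0pppqi', '273pii']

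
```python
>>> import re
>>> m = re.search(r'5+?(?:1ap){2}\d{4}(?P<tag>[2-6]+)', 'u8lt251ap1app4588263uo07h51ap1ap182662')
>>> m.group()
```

'51ap1ap182662'

Pattern: one or more of a literal '5' (lazy), then the literal '1ap' repeated 2 times, then exactly 4 of a digit; then one or more of a character in [2-6] (captured as 'tag').
Unlike `match`, `search` isn't anchored — it looks for the pattern anywhere in the string.
The match spans [25:38] → '51ap1ap182662'.
Captured: group 1 = '62'.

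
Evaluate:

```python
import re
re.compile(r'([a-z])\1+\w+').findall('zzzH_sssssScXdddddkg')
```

`\1` is not a pattern — it's the concrete string captured by group 1, re-applied verbatim.
Scanning left to right: at [0:20] match 'zzzH_sssssScXdddddkg', group 1 = 'z'.
`findall` collects group 1 from the one match (1 total).

['z']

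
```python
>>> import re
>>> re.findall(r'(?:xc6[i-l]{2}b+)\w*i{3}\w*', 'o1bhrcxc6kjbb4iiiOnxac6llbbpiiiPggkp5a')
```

The pattern matches the literal 'xc6', then exactly 2 of a character in [i-l], then one or more of a literal 'b' (non-capturing group); then zero or more of a word character, then exactly 3 of a literal 'i', then zero or more of a word character.
Scanning left to right: at [6:38] → 'xc6kjbb4iiiOnxac6llbbpiiiPggkp5a'.
With no groups in the pattern, `findall` gives back each whole match — 1 here.

['xc6kjbb4iiiOnxac6llbbpiiiPggkp5a']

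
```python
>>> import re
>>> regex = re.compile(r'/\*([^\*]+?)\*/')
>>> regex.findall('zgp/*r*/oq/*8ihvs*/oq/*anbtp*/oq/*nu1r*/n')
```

Walking the string: at [3:8] match '/*r*/', group 1 = 'r'; at [10:19] match '/*8ihvs*/', group 1 = '8ihvs'; at [21:30] match '/*anbtp*/', group 1 = 'anbtp'; at [32:40] match '/*nu1r*/', group 1 = 'nu1r'.
Because there's exactly one group, `findall` drops the full match and keeps group 1 from each hit.

['r', '8ihvs', 'anbtp', 'nu1r']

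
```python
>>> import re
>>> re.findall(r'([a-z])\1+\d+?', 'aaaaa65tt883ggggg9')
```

['a', 't', 'g']

`\1` is not a pattern — it's the concrete string captured by group 1, re-applied verbatim.
Walking the string: at [0:6] match 'aaaaa6', group 1 = 'a'; at [7:10] match 'tt8', group 1 = 't'; at [12:18] match 'ggggg9', group 1 = 'g'.
With a single group, `findall` returns only what that group captured — 3 items.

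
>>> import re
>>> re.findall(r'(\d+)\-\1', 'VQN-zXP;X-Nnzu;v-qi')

[]

`\1` is not a pattern — it's the concrete string captured by group 1, re-applied verbatim.
`findall` collects group 1 from each match (0 total).
Nothing in the string satisfies the pattern, so the list is empty.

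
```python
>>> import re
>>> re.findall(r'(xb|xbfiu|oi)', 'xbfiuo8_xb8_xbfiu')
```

Branches in `(...|...)` are attempted left-to-right; the first branch that allows the whole pattern to succeed is taken.
Scanning left to right: at [0:2] match 'xb', group 1 = 'xb'; at [8:10] match 'xb', group 1 = 'xb'; at [12:14] match 'xb', group 1 = 'xb'.
Because there's exactly one group, `findall` drops the full match and keeps group 1 from each hit.

['xb', 'xb', 'xb']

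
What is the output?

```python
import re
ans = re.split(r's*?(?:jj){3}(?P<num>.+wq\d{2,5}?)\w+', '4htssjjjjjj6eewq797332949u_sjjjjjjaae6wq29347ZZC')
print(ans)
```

['4ht', '6eewq797332949u_sjjjjjjaae6wq29', '']

The pattern matches zero or more of a literal 's' (lazy), then the literal 'jj' repeated 3 times; then one or more of any character, then the literal 'wq', then 2 to 5 of a digit (lazy) (captured as 'num'); then one or more of a word character.
Matches to split on: at [3:48] → 'ssjjjjjj6eewq797332949u_sjjjjjjaae6wq29347ZZC'.
`re.split` interleaves the captured-group text with the surrounding fragments.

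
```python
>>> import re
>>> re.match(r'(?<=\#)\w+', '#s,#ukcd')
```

None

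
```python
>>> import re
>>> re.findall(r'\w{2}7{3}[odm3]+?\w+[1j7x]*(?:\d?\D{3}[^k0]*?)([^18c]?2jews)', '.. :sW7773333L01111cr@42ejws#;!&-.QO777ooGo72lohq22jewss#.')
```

['22jews']

One capturing group, so `findall` returns just the captured substring from the one match — 1 in all.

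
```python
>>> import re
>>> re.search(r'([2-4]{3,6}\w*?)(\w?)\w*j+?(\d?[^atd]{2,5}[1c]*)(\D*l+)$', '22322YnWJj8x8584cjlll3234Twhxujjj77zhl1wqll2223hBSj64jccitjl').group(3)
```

Pattern: 3 to 6 of a character in [2-4], then zero or more of a word character (lazy) (captured); then optionally a word character (captured); then zero or more of a word character, then one or more of a literal 'j' (lazy); then optionally a digit, then 2 to 5 of any character except [atd], then zero or more of one of [1c] (captured); then zero or more of a non-digit, then one or more of the literal 'l' (captured); then anchored at the end.
`search` walks the string left to right and returns the first match it finds.
The match spans [0:60] → '22322YnWJj8x8584cjlll3234Twhxujjj77zhl1wqll2223hBSj64jccitjl'.
Captured: group 1 = '22322', group 2 = 'Y', group 3 = 'cci', group 4 = 'tjl'.

'cci'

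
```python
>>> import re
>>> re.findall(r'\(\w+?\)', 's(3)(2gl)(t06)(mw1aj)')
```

Scanning left to right: at [1:4] → '(3)'; at [4:9] → '(2gl)'; at [9:14] → '(t06)'; at [14:21] → '(mw1aj)'.
Since nothing is captured, `findall` lists the 4 matched substrings directly.

['(3)', '(2gl)', '(t06)', '(mw1aj)']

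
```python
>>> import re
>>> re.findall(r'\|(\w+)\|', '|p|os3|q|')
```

Because there's exactly one group, `findall` drops the full match and keeps group 1 from each hit.

['p', 'q']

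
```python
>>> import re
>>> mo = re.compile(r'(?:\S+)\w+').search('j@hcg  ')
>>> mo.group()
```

The match spans [0:5] → 'j@hcg'.

'j@hcg'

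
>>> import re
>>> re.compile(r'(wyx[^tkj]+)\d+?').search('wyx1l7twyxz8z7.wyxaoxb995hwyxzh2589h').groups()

This matches the literal 'wyx', then one or more of any character except [tkj] (captured); then one or more of a digit (lazy).
`re.search` tries every starting position until one works.
The match spans [0:6] → 'wyx1l7'.
Captured: group 1 = 'wyx1l'.

('wyx1l',)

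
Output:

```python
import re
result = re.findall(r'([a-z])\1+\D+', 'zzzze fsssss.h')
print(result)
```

['z']

`\1` is not a pattern — it's the concrete string captured by group 1, re-applied verbatim.
Scanning left to right: at [0:14] match 'zzzze fsssss.h', group 1 = 'z'.
`findall` collects group 1 from the one match (1 total).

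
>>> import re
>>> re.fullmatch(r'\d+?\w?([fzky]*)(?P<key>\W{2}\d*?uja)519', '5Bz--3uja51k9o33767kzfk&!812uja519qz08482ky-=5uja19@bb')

The pattern matches one or more of a digit (lazy), then optionally a word character; then zero or more of one of [fzky] (captured); then exactly 2 of a non-word character, then zero or more of a digit (lazy), then the literal 'uja' (captured as 'key'); then the literal '5', then the literal '19'.
`fullmatch` succeeds only if the pattern covers the string from start to end.
Here there's no way to consume every character, so the call returns None.

None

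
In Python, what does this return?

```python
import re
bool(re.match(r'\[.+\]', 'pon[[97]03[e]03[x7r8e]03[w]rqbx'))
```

With `match`, the pattern is implicitly anchored at the beginning.
Here the pattern fails at index 0, so the call returns None, and `bool(None)` is False.

False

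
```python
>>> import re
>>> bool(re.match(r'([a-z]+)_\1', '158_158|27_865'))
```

False

`\1` has to match the exact text group 1 already captured.
`match` is anchored at position 0; if the pattern doesn't fit there, it returns None.
Here the pattern fails at index 0, so the call returns None, and `bool(None)` is False.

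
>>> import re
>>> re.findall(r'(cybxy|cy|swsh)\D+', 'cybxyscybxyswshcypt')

['cybxy']

Alternation isn't longest-match — the leftmost alternative that fits at this position is chosen.
Matches: at [0:19] match 'cybxyscybxyswshcypt', group 1 = 'cybxy'.
With a single group, `findall` returns only what that group captured — 1 item.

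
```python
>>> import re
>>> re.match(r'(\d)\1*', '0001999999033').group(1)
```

`\1` is not a pattern — it's the concrete string captured by group 1, re-applied verbatim.
`re.match` won't scan ahead — the pattern has to work from the very first character.
The match spans [0:3] → '000'.
Captured: group 1 = '0'.

'0'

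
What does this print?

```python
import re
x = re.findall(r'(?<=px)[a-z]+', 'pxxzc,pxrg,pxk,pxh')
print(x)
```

['xzc', 'rg', 'k', 'h']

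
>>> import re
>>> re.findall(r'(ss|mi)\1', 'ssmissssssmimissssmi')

['ss', 'mi', 'ss']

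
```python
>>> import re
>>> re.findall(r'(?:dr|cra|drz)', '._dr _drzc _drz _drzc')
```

['dr', 'dr', 'dr', 'dr']

The regex engine tests alternatives in the order written; an earlier branch that matches wins even if a later one would match more.
Walking the string: at [2:4] → 'dr'; at [6:8] → 'dr'; at [12:14] → 'dr'; at [17:19] → 'dr'.
Since nothing is captured, `findall` lists the 4 matched substrings directly.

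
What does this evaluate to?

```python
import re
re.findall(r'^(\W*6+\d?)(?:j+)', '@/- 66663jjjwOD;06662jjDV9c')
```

['@/- 66663']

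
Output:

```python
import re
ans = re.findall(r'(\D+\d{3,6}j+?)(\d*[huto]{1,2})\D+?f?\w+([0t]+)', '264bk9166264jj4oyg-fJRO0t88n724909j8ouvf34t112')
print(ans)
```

The pattern matches one or more of a non-digit, then 3 to 6 of a digit, then one or more of the literal 'j' (lazy) (captured); then zero or more of a digit, then 1 to 2 of one of [huto] (captured); then one or more of a non-digit (lazy), then optionally the literal 'f', then one or more of a word character; then one or more of one of [0t] (captured).
Scanning left to right: at [27:43] match 'n724909j8ouvf34t', groups = ('n724909j', '8ou', 't').
`findall` packs the 3 group values into a tuple for every match.

[('n724909j', '8ou', 't')]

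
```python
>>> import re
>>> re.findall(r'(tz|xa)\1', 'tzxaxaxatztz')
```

['xa', 'tz']

A backreference is literal: `\1` must see the identical characters the first group matched.
Matches: at [2:6] match 'xaxa', group 1 = 'xa'; at [8:12] match 'tztz', group 1 = 'tz'.
With a single group, `findall` returns only what that group captured — 2 items.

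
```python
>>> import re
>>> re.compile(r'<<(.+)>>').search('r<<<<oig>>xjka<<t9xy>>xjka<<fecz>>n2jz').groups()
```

`re.search` tries every starting position until one works.
The match spans [1:34] → '<<<<oig>>xjka<<t9xy>>xjka<<fecz>>'.
Captured: group 1 = '<<oig>>xjka<<t9xy>>xjka<<fecz'.

('<<oig>>xjka<<t9xy>>xjka<<fecz',)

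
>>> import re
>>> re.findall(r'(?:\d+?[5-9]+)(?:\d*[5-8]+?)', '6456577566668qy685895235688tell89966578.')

['6456577566668', '685895235688', '89966578']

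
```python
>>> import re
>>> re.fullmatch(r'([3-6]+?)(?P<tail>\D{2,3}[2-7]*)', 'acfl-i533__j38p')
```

None

`fullmatch` succeeds only if the pattern covers the string from start to end.
Here the string isn't matched end-to-end, so the call returns None.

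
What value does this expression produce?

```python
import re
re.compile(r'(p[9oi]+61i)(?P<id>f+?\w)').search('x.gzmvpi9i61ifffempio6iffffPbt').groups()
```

('pi9i61i', 'ff')

Pattern: the literal 'p', then one or more of one of [9oi], then the literal '61i' (captured); then one or more of the literal 'f' (lazy), then a word character (captured as 'id').
`search` walks the string left to right and returns the first match it finds.
The match spans [6:15] → 'pi9i61iff'.
Captured: group 1 = 'pi9i61i', group 2 = 'ff'.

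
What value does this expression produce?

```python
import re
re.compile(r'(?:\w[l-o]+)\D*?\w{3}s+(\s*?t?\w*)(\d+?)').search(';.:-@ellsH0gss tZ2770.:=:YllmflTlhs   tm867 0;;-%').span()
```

(5, 21)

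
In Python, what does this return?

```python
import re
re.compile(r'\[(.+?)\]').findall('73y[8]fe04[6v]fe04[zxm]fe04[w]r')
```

A `+?`/`*?`/`{m,n}?` starts at its minimum and grows only as far as needed for what follows to match.
Scanning left to right: at [3:6] match '[8]', group 1 = '8'; at [10:14] match '[6v]', group 1 = '6v'; at [18:23] match '[zxm]', group 1 = 'zxm'; at [27:30] match '[w]', group 1 = 'w'.
With a single group, `findall` returns only what that group captured — 4 items.

['8', '6v', 'zxm', 'w']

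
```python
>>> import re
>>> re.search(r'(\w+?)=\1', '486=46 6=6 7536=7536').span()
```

(7, 10)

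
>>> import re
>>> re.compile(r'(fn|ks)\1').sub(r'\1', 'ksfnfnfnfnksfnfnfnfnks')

'ksfnfnksfnfnks'

A backreference is literal: `\1` must see the identical characters the first group matched.
Each match is replaced using the text its own group 1 captured.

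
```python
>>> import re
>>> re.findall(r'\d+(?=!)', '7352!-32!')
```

The lookaround is zero-width — it requires the adjacent text to match without consuming it, so the asserted text isn't part of the match.
Since nothing is captured, `findall` lists the 2 matched substrings directly.

['7352', '32']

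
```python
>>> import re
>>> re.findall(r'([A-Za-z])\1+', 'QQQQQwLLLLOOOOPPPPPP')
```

['Q', 'L', 'O', 'P']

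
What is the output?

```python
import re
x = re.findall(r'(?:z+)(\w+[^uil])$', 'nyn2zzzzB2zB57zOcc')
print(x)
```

['B2zB57zOcc']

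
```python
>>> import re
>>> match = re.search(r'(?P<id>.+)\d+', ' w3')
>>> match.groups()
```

(' w',)

The match spans [0:3] → ' w3'.
Captured: group 1 = ' w'.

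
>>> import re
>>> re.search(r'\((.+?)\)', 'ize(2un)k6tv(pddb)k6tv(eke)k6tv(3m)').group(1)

'2un'

`re.search` tries every starting position until one works.
The match spans [3:8] → '(2un)'.
Captured: group 1 = '2un'.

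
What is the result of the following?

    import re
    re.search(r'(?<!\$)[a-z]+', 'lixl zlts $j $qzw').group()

'lixl'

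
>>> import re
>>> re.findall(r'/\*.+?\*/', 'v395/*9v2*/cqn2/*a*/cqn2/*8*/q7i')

['/*9v2*/', '/*a*/', '/*8*/']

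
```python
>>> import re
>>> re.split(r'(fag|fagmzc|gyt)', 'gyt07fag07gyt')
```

['', 'gyt', '07', 'fag', '07', 'gyt', '']

With a capturing group present, the delimiter's captured portion is kept in the result list.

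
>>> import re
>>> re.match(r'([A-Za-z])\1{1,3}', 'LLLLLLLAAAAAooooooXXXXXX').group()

`\1` is not a pattern — it's the concrete string captured by group 1, re-applied verbatim.
With `match`, the pattern is implicitly anchored at the beginning.
The match spans [0:4] → 'LLLL'.
Captured: group 1 = 'L'.

'LLLL'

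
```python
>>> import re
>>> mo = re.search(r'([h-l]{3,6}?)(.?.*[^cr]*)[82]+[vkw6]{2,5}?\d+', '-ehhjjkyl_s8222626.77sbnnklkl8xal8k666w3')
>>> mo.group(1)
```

The match spans [2:38] → 'hhjjkyl_s8222626.77sbnnklkl8xal8k666'.
Captured: group 1 = 'hhj', group 2 = 'jkyl_s8222626.77sbnnklkl8xal'.

'hhj'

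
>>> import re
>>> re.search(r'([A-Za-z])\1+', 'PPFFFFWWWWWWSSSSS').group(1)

'P'

After group 1 captures some text, `\1` only succeeds where that same text appears again.
`re.search` scans for the first position where the pattern succeeds.
The match spans [0:2] → 'PP'.
Captured: group 1 = 'P'.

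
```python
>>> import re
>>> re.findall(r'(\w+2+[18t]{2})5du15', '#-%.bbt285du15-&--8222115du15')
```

['822211']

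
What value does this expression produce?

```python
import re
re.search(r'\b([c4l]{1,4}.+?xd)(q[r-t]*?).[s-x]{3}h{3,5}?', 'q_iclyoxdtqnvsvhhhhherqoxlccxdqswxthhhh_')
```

None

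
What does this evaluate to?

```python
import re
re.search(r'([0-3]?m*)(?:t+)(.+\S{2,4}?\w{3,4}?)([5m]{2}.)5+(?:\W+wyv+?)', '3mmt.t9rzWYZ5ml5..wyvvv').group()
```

A non-greedy quantifier consumes as few characters as it can — just enough that the remainder of the pattern still matches from where it stops; whatever follows it matches normally.
The match spans [0:21] → '3mmt.t9rzWYZ5ml5..wyv'.

'3mmt.t9rzWYZ5ml5..wyv'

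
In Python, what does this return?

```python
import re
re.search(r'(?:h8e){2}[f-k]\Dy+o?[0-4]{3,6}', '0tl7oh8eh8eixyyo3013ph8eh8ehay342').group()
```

This matches the literal 'h8e' repeated 2 times, then a character in [f-k], then a non-digit; then one or more of a literal 'y'; then optionally the literal 'o', then 3 to 6 of a character in [0-4].
Unlike `match`, `search` isn't anchored — it looks for the pattern anywhere in the string.
The match spans [5:20] → 'h8eh8eixyyo3013'.

'h8eh8eixyyo3013'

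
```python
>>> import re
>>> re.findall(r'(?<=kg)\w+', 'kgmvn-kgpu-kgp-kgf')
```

The `(?=…)`/`(?<=…)` assertion just peeks at neighbouring text; it doesn't advance the match position.
Walking the string: at [2:5] → 'mvn'; at [8:10] → 'pu'; at [13:14] → 'p'; at [17:18] → 'f'.
With no groups in the pattern, `findall` gives back each whole match — 4 here.

['mvn', 'pu', 'p', 'f']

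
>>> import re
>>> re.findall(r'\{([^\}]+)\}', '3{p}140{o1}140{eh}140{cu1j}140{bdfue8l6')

['p', 'o1', 'eh', 'cu1j']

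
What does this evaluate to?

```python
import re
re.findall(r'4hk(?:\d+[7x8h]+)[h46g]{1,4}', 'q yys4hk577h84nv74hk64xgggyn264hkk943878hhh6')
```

['4hk577h84', '4hk64xggg']

No capturing groups, so `findall` returns the 2 full match strings.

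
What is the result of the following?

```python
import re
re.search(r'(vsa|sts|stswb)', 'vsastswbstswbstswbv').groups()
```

The match spans [0:3] → 'vsa'.
Captured: group 1 = 'vsa'.

('vsa',)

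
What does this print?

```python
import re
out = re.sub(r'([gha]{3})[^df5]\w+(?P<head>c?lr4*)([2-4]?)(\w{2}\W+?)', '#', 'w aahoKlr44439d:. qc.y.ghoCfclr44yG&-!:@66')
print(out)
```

The pattern matches exactly 3 of one of [gha] (captured); then any character except [df5], then one or more of a word character; then optionally a literal 'c', then the literal 'lr', then zero or more of the literal '4' (captured as 'head'); then optionally a character in [2-4] (captured); then exactly 2 of a word character, then one or more of a non-word character (lazy) (captured).
A `+?`/`*?`/`{m,n}?` starts at its minimum and grows only as far as needed for what follows to match.
Matches: at [2:16] → 'aahoKlr44439d:'.
`sub` substitutes '#' at each match site.

w #. qc.y.ghoCfclr44yG&-!:@66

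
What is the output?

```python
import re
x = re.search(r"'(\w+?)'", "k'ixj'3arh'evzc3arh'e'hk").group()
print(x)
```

'ixj'

The match spans [1:6] → "'ixj'".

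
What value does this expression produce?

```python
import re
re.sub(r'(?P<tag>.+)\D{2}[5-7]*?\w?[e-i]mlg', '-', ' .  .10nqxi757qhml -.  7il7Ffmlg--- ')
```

'---- '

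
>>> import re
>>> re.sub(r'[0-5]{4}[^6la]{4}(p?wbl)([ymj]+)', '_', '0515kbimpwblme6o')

This matches exactly 4 of a character in [0-5], then exactly 4 of any character except [6la]; then optionally the literal 'p', then the literal 'wbl' (captured); then one or more of one of [ymj] (captured).
Matches: at [0:13] → '0515kbimpwblm'.
Each match is replaced by '_'.

'_e6o'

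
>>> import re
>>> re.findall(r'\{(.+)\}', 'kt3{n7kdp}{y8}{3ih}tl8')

One capturing group, so `findall` returns just the captured substring from the one match — 1 in all.

['n7kdp}{y8}{3ih']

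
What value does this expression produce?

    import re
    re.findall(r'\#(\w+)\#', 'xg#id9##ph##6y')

['id9', 'ph']

With a single group, `findall` returns only what that group captured — 2 items.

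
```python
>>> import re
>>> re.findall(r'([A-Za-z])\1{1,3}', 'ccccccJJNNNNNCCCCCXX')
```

The backreference `\1` re-matches whatever the first group consumed, character for character.
Scanning left to right: at [0:4] match 'cccc', group 1 = 'c'; at [4:6] match 'cc', group 1 = 'c'; at [6:8] match 'JJ', group 1 = 'J'; at [8:12] match 'NNNN', group 1 = 'N'; at [13:17] match 'CCCC', group 1 = 'C'; ….
`findall` collects group 1 from each match (6 total).

['c', 'c', 'J', 'N', 'C', 'X']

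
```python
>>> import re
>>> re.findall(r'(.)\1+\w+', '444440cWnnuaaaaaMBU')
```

['4']

The backreference `\1` re-matches whatever the first group consumed, character for character.
With a single group, `findall` returns only what that group captured — 1 item.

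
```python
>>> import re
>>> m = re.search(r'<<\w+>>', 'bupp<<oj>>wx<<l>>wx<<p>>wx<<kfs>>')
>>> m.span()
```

The match spans [4:10] → '<<oj>>'.

(4, 10)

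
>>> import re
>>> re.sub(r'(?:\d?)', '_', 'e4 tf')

The pattern matches optionally a digit (non-capturing group).
Matches: at [0:0] → ''; at [1:2] → '4'; at [2:2] → ''; at [3:3] → ''; at [4:4] → ''; ….
`sub` substitutes '_' at each match site.

'_e__ _t_f_'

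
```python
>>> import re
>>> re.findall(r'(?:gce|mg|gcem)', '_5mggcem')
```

['mg', 'gce']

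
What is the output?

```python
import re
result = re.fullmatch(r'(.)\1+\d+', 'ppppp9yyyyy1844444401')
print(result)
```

None

The backreference `\1` re-matches whatever the first group consumed, character for character.
`re.fullmatch` requires the pattern to consume the entire string.
Here the pattern can't cover the whole string, so the call returns None.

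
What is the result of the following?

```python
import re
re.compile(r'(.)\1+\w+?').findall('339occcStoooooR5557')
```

`\1` has to match the exact text group 1 already captured.
Scanning left to right: at [0:3] match '339', group 1 = '3'; at [4:8] match 'cccS', group 1 = 'c'; at [9:15] match 'oooooR', group 1 = 'o'; at [15:19] match '5557', group 1 = '5'.
Because there's exactly one group, `findall` drops the full match and keeps group 1 from each hit.

['3', 'c', 'o', '5']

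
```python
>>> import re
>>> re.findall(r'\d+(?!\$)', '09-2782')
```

['09', '2782']

A negative assertion filters positions out without eating any characters.
Scanning left to right: at [0:2] → '09'; at [3:7] → '2782'.
No capturing groups, so `findall` returns the 2 full match strings.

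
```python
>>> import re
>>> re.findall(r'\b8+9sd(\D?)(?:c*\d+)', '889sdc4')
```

['c']

This matches a word boundary (`\b`, zero-width); then one or more of a literal '8', then the literal '9sd'; then optionally a non-digit (captured); then zero or more of a literal 'c', then one or more of a digit (non-capturing group).
Matches: at [0:7] match '889sdc4', group 1 = 'c'.
One capturing group, so `findall` returns just the captured substring from the one match — 1 in all.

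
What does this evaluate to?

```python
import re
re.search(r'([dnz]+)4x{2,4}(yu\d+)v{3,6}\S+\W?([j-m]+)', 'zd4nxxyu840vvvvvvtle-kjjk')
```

This matches one or more of one of [dnz] (captured); then a literal '4', then 2 to 4 of a literal 'x'; then the literal 'yu', then one or more of a digit (captured); then 3 to 6 of the literal 'v', then one or more of a non-whitespace character, then optionally a non-word character; then one or more of a character in [j-m] (captured).
Here the pattern never matches, so the call returns None.

None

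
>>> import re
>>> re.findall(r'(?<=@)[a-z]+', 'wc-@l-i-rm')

The `(?=…)`/`(?<=…)` assertion just peeks at neighbouring text; it doesn't advance the match position.
Scanning left to right: at [4:5] → 'l'.
`findall` yields the raw match text (1 of them) because the pattern has no groups.

['l']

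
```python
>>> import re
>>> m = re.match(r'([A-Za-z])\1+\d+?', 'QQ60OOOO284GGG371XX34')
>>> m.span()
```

(0, 3)

`\1` has to match the exact text group 1 already captured.
`re.match` only tries the pattern at the start of the string.
The match spans [0:3] → 'QQ6'.
Captured: group 1 = 'Q'.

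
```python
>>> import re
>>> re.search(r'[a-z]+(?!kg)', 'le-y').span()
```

`(?!…)`/`(?<!…)` only lets a position through if the neighbouring text does NOT match; no characters are consumed.
The match spans [0:2] → 'le'.

(0, 2)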